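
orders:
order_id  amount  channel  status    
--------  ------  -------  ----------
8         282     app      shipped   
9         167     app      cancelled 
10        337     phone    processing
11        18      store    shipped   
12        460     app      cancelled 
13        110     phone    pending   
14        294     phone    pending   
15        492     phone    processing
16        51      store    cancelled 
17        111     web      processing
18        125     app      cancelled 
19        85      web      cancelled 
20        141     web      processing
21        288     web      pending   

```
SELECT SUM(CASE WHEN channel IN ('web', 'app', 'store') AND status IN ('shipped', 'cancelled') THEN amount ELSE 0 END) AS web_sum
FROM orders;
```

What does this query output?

1188

order_id=8: ✓ → 282
order_id=9: ✓ → 167
order_id=10: ✗
order_id=11: ✓ → 18
order_id=12: ✓ → 460
order_id=13: ✗
order_id=14: ✗
order_id=15: ✗
order_id=16: ✓ → 51
order_id=17: ✗
order_id=18: ✓ → 125
order_id=19: ✓ → 85
order_id=20: ✗
order_id=21: ✗
web_sum = 282 + 167 + 18 + 460 + 51 + 125 + 85 = 1188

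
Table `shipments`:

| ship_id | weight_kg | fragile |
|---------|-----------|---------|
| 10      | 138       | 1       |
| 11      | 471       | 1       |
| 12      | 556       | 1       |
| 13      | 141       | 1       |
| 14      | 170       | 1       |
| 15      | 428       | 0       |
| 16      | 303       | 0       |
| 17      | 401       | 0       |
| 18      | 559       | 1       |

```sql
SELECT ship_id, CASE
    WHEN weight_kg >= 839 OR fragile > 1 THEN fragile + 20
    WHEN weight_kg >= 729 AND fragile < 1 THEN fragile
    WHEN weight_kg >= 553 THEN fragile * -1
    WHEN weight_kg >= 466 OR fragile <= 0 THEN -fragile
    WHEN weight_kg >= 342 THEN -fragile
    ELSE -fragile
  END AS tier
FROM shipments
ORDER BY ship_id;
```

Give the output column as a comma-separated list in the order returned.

-1, -1, -1, -1, -1, 0, 0, 0, -1

ship_id=10: ELSE → -1
ship_id=11: weight_kg >= 466 OR fragile <= 0 → -1
ship_id=12: weight_kg >= 553 → -1
ship_id=13: ELSE → -1
ship_id=14: ELSE → -1
ship_id=15: weight_kg >= 466 OR fragile <= 0 → 0
ship_id=16: weight_kg >= 466 OR fragile <= 0 → 0
ship_id=17: weight_kg >= 466 OR fragile <= 0 → 0
ship_id=18: weight_kg >= 553 → -1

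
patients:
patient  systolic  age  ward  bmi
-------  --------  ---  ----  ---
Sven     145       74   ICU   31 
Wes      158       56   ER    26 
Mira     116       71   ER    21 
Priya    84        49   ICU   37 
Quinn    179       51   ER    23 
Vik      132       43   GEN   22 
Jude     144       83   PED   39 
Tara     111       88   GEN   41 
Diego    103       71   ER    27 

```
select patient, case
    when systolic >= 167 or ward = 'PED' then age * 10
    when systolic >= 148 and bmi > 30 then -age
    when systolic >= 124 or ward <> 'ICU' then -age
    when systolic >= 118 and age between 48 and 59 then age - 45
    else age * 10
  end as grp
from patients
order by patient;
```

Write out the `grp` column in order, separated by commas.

patient=Diego: systolic >= 124 or ward <> 'ICU' → -71
patient=Jude: systolic >= 167 or ward = 'PED' → 830
patient=Mira: systolic >= 124 or ward <> 'ICU' → -71
patient=Priya: ELSE → 490
patient=Quinn: systolic >= 167 or ward = 'PED' → 510
patient=Sven: systolic >= 124 or ward <> 'ICU' → -74
patient=Tara: systolic >= 124 or ward <> 'ICU' → -88
patient=Vik: systolic >= 124 or ward <> 'ICU' → -43
patient=Wes: systolic >= 124 or ward <> 'ICU' → -56

-71, 830, -71, 490, 510, -74, -88, -43, -56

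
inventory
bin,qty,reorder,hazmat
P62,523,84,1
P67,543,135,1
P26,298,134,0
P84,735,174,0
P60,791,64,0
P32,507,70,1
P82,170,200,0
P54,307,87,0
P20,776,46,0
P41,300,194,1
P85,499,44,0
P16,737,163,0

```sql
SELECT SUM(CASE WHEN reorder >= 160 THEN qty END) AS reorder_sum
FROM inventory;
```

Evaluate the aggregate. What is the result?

1942

bin=P62: ✗
bin=P67: ✗
bin=P26: ✗
bin=P84: ✓ → 735
bin=P60: ✗
bin=P32: ✗
bin=P82: ✓ → 170
bin=P54: ✗
bin=P20: ✗
bin=P41: ✓ → 300
bin=P85: ✗
bin=P16: ✓ → 737
reorder_sum = 735 + 170 + 300 + 737 = 1942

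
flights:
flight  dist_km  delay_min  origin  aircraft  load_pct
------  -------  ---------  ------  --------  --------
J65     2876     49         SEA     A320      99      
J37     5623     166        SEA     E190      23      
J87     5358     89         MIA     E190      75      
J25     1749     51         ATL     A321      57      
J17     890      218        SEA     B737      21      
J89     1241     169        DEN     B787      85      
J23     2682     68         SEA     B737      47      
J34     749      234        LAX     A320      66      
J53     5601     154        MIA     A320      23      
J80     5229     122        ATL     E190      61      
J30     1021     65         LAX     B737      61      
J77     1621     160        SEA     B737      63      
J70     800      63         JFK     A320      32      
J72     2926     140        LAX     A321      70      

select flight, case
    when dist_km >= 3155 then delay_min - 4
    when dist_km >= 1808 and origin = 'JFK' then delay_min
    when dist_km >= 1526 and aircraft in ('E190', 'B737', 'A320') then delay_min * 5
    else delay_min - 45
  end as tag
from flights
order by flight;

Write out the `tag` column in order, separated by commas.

flight=J17: ELSE → 173
flight=J23: dist_km >= 1526 and aircraft in ('E190', 'B737', 'A320') → 340
flight=J25: ELSE → 6
flight=J30: ELSE → 20
flight=J34: ELSE → 189
flight=J37: dist_km >= 3155 → 162
flight=J53: dist_km >= 3155 → 150
flight=J65: dist_km >= 1526 and aircraft in ('E190', 'B737', 'A320') → 245
flight=J70: ELSE → 18
flight=J72: ELSE → 95
flight=J77: dist_km >= 1526 and aircraft in ('E190', 'B737', 'A320') → 800
flight=J80: dist_km >= 3155 → 118
flight=J87: dist_km >= 3155 → 85
flight=J89: ELSE → 124

173, 340, 6, 20, 189, 162, 150, 245, 18, 95, 800, 118, 85, 124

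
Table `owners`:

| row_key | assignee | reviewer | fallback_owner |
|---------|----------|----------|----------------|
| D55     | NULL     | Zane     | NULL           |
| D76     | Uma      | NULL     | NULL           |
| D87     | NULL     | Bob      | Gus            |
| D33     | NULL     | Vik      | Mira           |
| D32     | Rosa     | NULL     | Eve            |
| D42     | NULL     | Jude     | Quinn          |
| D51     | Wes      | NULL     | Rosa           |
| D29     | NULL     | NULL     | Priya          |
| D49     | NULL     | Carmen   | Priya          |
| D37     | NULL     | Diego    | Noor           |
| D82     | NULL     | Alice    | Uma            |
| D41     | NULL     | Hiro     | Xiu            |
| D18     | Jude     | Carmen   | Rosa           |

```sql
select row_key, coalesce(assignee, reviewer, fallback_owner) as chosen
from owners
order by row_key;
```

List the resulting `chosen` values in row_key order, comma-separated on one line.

row_key=D18: assignee=Jude → Jude
row_key=D29: assignee=NULL, reviewer=NULL, fallback_owner=Priya → Priya
row_key=D32: assignee=Rosa → Rosa
row_key=D33: assignee=NULL, reviewer=Vik → Vik
row_key=D37: assignee=NULL, reviewer=Diego → Diego
row_key=D41: assignee=NULL, reviewer=Hiro → Hiro
row_key=D42: assignee=NULL, reviewer=Jude → Jude
row_key=D49: assignee=NULL, reviewer=Carmen → Carmen
row_key=D51: assignee=Wes → Wes
row_key=D55: assignee=NULL, reviewer=Zane → Zane
row_key=D76: assignee=Uma → Uma
row_key=D82: assignee=NULL, reviewer=Alice → Alice
row_key=D87: assignee=NULL, reviewer=Bob → Bob

Jude, Priya, Rosa, Vik, Diego, Hiro, Jude, Carmen, Wes, Zane, Uma, Alice, Bob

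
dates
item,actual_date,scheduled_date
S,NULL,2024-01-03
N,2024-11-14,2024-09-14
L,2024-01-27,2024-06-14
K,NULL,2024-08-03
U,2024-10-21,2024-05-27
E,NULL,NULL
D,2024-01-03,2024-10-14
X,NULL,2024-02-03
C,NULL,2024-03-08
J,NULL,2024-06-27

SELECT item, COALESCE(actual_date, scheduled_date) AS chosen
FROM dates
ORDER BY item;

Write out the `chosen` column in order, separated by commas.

2024-03-08, 2024-01-03, NULL, 2024-06-27, 2024-08-03, 2024-01-27, 2024-11-14, 2024-01-03, 2024-10-21, 2024-02-03

item=C: actual_date=NULL, scheduled_date=2024-03-08 → 2024-03-08
item=D: actual_date=2024-01-03 → 2024-01-03
item=E: actual_date=NULL, scheduled_date=NULL (all NULL) → NULL
item=J: actual_date=NULL, scheduled_date=2024-06-27 → 2024-06-27
item=K: actual_date=NULL, scheduled_date=2024-08-03 → 2024-08-03
item=L: actual_date=2024-01-27 → 2024-01-27
item=N: actual_date=2024-11-14 → 2024-11-14
item=S: actual_date=NULL, scheduled_date=2024-01-03 → 2024-01-03
item=U: actual_date=2024-10-21 → 2024-10-21
item=X: actual_date=NULL, scheduled_date=2024-02-03 → 2024-02-03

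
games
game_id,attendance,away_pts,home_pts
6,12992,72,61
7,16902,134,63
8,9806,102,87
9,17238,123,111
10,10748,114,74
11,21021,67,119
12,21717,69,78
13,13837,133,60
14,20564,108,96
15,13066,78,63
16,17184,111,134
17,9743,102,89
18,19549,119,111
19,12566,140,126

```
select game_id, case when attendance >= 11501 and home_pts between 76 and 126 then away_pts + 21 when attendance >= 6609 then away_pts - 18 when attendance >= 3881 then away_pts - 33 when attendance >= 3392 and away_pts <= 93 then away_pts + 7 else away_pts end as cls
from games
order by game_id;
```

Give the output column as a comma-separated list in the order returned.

54, 116, 84, 144, 96, 88, 90, 115, 129, 60, 93, 84, 140, 161

game_id=6: attendance >= 6609 → 54
game_id=7: attendance >= 6609 → 116
game_id=8: attendance >= 6609 → 84
game_id=9: attendance >= 11501 and home_pts between 76 and 126 → 144
game_id=10: attendance >= 6609 → 96
game_id=11: attendance >= 11501 and home_pts between 76 and 126 → 88
game_id=12: attendance >= 11501 and home_pts between 76 and 126 → 90
game_id=13: attendance >= 6609 → 115
game_id=14: attendance >= 11501 and home_pts between 76 and 126 → 129
game_id=15: attendance >= 6609 → 60
game_id=16: attendance >= 6609 → 93
game_id=17: attendance >= 6609 → 84
game_id=18: attendance >= 11501 and home_pts between 76 and 126 → 140
game_id=19: attendance >= 11501 and home_pts between 76 and 126 → 161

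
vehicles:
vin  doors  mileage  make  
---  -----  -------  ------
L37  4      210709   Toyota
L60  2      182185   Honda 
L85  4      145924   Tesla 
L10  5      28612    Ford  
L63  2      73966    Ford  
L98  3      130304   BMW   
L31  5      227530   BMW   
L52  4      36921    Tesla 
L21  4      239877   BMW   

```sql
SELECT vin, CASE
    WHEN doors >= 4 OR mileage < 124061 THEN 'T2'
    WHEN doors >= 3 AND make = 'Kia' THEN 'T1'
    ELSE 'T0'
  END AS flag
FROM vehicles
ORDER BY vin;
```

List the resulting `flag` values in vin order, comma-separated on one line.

T2, T2, T2, T2, T2, T0, T2, T2, T0

vin=L10: doors >= 4 OR mileage < 124061 → T2
vin=L21: doors >= 4 OR mileage < 124061 → T2
vin=L31: doors >= 4 OR mileage < 124061 → T2
vin=L37: doors >= 4 OR mileage < 124061 → T2
vin=L52: doors >= 4 OR mileage < 124061 → T2
vin=L60: ELSE → T0
vin=L63: doors >= 4 OR mileage < 124061 → T2
vin=L85: doors >= 4 OR mileage < 124061 → T2
vin=L98: ELSE → T0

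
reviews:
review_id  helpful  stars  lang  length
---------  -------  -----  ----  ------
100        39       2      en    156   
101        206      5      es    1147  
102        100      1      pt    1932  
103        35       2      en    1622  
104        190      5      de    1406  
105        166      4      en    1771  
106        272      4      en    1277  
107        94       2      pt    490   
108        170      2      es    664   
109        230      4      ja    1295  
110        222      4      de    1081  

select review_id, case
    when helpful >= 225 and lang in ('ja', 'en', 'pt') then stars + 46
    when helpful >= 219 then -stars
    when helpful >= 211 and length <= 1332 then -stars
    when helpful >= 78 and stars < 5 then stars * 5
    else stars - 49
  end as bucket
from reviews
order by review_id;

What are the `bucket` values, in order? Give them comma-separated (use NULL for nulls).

-47, -44, 5, -47, -44, 20, 50, 10, 10, 50, -4

review_id=100: ELSE → -47
review_id=101: ELSE → -44
review_id=102: helpful >= 78 and stars < 5 → 5
review_id=103: ELSE → -47
review_id=104: ELSE → -44
review_id=105: helpful >= 78 and stars < 5 → 20
review_id=106: helpful >= 225 and lang in ('ja', 'en', 'pt') → 50
review_id=107: helpful >= 78 and stars < 5 → 10
review_id=108: helpful >= 78 and stars < 5 → 10
review_id=109: helpful >= 225 and lang in ('ja', 'en', 'pt') → 50
review_id=110: helpful >= 219 → -4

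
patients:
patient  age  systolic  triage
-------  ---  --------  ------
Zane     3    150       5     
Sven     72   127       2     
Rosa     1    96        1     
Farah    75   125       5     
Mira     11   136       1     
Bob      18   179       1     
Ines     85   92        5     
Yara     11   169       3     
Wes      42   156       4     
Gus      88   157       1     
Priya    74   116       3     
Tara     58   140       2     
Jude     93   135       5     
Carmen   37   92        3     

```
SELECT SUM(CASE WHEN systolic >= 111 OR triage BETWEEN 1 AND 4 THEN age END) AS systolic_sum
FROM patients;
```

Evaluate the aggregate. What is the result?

patient=Zane: ✓ → 3
patient=Sven: ✓ → 72
patient=Rosa: ✓ → 1
patient=Farah: ✓ → 75
patient=Mira: ✓ → 11
patient=Bob: ✓ → 18
patient=Ines: ✗
patient=Yara: ✓ → 11
patient=Wes: ✓ → 42
patient=Gus: ✓ → 88
patient=Priya: ✓ → 74
patient=Tara: ✓ → 58
patient=Jude: ✓ → 93
patient=Carmen: ✓ → 37
systolic_sum = 3 + 72 + 1 + 75 + 11 + 18 + 11 + 42 + 88 + 74 + 58 + 93 + 37 = 583

583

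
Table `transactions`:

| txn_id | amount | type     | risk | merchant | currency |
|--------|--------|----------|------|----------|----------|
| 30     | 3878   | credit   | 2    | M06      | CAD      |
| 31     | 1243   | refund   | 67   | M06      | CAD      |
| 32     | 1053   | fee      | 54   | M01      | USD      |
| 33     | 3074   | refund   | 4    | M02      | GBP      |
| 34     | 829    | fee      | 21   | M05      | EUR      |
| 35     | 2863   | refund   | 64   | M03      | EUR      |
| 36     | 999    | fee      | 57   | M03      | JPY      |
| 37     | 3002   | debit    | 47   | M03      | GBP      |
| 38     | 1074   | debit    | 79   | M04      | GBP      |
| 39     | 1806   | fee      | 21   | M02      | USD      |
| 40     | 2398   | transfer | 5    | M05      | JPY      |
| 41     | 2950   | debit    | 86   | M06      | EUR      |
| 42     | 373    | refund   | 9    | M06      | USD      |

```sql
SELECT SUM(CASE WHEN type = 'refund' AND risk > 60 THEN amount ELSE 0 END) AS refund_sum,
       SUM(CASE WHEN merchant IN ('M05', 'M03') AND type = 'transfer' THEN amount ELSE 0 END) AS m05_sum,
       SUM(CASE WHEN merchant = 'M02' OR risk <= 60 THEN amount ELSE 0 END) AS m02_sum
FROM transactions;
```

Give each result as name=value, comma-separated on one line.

[refund_sum: type = 'refund' AND risk > 60]
txn_id=30: ✗
txn_id=31: ✓ → 1243
txn_id=32: ✗
txn_id=33: ✗
txn_id=34: ✗
txn_id=35: ✓ → 2863
txn_id=36: ✗
txn_id=37: ✗
txn_id=38: ✗
txn_id=39: ✗
txn_id=40: ✗
txn_id=41: ✗
txn_id=42: ✗
refund_sum = 1243 + 2863 = 4106
—
[m05_sum: merchant IN ('M05', 'M03') AND type = 'transfer']
txn_id=30: ✗
txn_id=31: ✗
txn_id=32: ✗
txn_id=33: ✗
txn_id=34: ✗
txn_id=35: ✗
txn_id=36: ✗
txn_id=37: ✗
txn_id=38: ✗
txn_id=39: ✗
txn_id=40: ✓ → 2398
txn_id=41: ✗
txn_id=42: ✗
m05_sum = 2398
—
[m02_sum: merchant = 'M02' OR risk <= 60]
txn_id=30: ✓ → 3878
txn_id=31: ✗
txn_id=32: ✓ → 1053
txn_id=33: ✓ → 3074
txn_id=34: ✓ → 829
txn_id=35: ✗
txn_id=36: ✓ → 999
txn_id=37: ✓ → 3002
txn_id=38: ✗
txn_id=39: ✓ → 1806
txn_id=40: ✓ → 2398
txn_id=41: ✗
txn_id=42: ✓ → 373
m02_sum = 3878 + 1053 + 3074 + 829 + 999 + 3002 + 1806 + 2398 + 373 = 17412

refund_sum=4106, m05_sum=2398, m02_sum=17412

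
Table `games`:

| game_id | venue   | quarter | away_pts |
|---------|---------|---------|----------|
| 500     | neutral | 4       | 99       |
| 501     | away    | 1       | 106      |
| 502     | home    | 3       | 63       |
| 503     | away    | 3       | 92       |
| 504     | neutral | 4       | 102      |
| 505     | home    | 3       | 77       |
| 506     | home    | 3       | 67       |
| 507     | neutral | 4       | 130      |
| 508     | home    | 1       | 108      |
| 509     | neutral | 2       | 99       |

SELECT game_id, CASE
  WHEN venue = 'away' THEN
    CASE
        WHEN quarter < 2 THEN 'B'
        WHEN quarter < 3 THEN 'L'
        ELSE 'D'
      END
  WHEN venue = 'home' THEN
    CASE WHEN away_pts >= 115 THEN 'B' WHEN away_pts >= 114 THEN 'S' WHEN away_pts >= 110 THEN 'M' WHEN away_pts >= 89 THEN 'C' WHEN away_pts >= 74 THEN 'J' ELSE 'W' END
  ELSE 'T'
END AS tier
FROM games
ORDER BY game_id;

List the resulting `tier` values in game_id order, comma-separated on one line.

T, B, W, D, T, J, W, T, C, T

game_id=500: venue='neutral' → outer ELSE → T
game_id=501: venue='away' → inner[quarter < 2] → B
game_id=502: venue='home' → inner[ELSE] → W
game_id=503: venue='away' → inner[ELSE] → D
game_id=504: venue='neutral' → outer ELSE → T
game_id=505: venue='home' → inner[away_pts >= 74] → J
game_id=506: venue='home' → inner[ELSE] → W
game_id=507: venue='neutral' → outer ELSE → T
game_id=508: venue='home' → inner[away_pts >= 89] → C
game_id=509: venue='neutral' → outer ELSE → T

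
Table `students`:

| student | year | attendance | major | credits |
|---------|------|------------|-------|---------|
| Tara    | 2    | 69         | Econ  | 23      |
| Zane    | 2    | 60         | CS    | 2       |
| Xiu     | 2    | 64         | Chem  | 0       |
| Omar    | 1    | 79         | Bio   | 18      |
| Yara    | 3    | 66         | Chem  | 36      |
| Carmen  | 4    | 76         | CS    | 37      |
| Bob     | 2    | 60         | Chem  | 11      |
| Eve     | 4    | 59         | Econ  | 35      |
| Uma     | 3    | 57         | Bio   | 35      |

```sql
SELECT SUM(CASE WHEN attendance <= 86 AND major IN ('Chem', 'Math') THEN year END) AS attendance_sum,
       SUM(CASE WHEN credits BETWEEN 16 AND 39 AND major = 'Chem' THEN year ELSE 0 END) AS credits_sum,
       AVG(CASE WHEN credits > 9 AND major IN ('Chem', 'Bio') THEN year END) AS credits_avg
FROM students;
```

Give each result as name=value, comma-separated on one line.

[attendance_sum: attendance <= 86 AND major IN ('Chem', 'Math')]
student=Tara: ✗
student=Zane: ✗
student=Xiu: ✓ → 2
student=Omar: ✗
student=Yara: ✓ → 3
student=Carmen: ✗
student=Bob: ✓ → 2
student=Eve: ✗
student=Uma: ✗
attendance_sum = 2 + 3 + 2 = 7
—
[credits_sum: credits BETWEEN 16 AND 39 AND major = 'Chem']
student=Tara: ✗
student=Zane: ✗
student=Xiu: ✗
student=Omar: ✗
student=Yara: ✓ → 3
student=Carmen: ✗
student=Bob: ✗
student=Eve: ✗
student=Uma: ✗
credits_sum = 3
—
[credits_avg: credits > 9 AND major IN ('Chem', 'Bio')]
student=Tara: ✗
student=Zane: ✗
student=Xiu: ✗
student=Omar: ✓ → 1
student=Yara: ✓ → 3
student=Carmen: ✗
student=Bob: ✓ → 2
student=Eve: ✗
student=Uma: ✓ → 3
credits_avg = (1 + 3 + 2 + 3) / 4 = 2.25

attendance_sum=7, credits_sum=3, credits_avg=2.25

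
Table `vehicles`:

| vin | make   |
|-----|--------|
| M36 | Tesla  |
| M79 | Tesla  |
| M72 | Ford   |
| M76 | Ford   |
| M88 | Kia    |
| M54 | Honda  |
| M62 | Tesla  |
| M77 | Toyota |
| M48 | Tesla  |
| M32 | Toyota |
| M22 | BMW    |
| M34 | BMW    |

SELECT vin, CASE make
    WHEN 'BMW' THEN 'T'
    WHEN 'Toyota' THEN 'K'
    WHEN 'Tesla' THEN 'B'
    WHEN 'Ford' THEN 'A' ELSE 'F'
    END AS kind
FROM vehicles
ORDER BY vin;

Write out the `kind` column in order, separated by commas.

vin=M22: make='BMW' → T
vin=M32: make='Toyota' → K
vin=M34: make='BMW' → T
vin=M36: make='Tesla' → B
vin=M48: make='Tesla' → B
vin=M54: ELSE → F
vin=M62: make='Tesla' → B
vin=M72: make='Ford' → A
vin=M76: make='Ford' → A
vin=M77: make='Toyota' → K
vin=M79: make='Tesla' → B
vin=M88: ELSE → F

T, K, T, B, B, F, B, A, A, K, B, F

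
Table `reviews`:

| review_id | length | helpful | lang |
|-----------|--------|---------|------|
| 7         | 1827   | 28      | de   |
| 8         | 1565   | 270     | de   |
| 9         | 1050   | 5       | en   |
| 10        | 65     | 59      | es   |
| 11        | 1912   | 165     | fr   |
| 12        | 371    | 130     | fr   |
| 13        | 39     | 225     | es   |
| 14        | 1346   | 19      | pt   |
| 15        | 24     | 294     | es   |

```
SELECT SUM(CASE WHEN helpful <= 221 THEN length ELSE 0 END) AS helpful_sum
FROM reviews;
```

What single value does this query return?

review_id=7: ✓ → 1827
review_id=8: ✗
review_id=9: ✓ → 1050
review_id=10: ✓ → 65
review_id=11: ✓ → 1912
review_id=12: ✓ → 371
review_id=13: ✗
review_id=14: ✓ → 1346
review_id=15: ✗
helpful_sum = 1827 + 1050 + 65 + 1912 + 371 + 1346 = 6571

6571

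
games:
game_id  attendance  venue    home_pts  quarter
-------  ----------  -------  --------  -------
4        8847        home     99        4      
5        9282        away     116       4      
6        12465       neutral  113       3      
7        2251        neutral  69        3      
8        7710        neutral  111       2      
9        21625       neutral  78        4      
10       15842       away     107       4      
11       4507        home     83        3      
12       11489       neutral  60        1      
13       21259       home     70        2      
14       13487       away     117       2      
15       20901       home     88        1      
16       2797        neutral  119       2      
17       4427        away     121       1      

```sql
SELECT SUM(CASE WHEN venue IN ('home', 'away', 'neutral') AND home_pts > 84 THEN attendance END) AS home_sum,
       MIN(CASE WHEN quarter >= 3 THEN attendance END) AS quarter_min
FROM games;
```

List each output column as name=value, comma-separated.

[home_sum: venue IN ('home', 'away', 'neutral') AND home_pts > 84]
game_id=4: ✓ → 8847
game_id=5: ✓ → 9282
game_id=6: ✓ → 12465
game_id=7: ✗
game_id=8: ✓ → 7710
game_id=9: ✗
game_id=10: ✓ → 15842
game_id=11: ✗
game_id=12: ✗
game_id=13: ✗
game_id=14: ✓ → 13487
game_id=15: ✓ → 20901
game_id=16: ✓ → 2797
game_id=17: ✓ → 4427
home_sum = 8847 + 9282 + 12465 + 7710 + 15842 + 13487 + 20901 + 2797 + 4427 = 95758
—
[quarter_min: quarter >= 3]
game_id=4: ✓ → 8847
game_id=5: ✓ → 9282
game_id=6: ✓ → 12465
game_id=7: ✓ → 2251
game_id=8: ✗
game_id=9: ✓ → 21625
game_id=10: ✓ → 15842
game_id=11: ✓ → 4507
game_id=12: ✗
game_id=13: ✗
game_id=14: ✗
game_id=15: ✗
game_id=16: ✗
game_id=17: ✗
quarter_min = MIN(8847, 9282, 12465, 2251, 21625, 15842, 4507) = 2251

home_sum=95758, quarter_min=2251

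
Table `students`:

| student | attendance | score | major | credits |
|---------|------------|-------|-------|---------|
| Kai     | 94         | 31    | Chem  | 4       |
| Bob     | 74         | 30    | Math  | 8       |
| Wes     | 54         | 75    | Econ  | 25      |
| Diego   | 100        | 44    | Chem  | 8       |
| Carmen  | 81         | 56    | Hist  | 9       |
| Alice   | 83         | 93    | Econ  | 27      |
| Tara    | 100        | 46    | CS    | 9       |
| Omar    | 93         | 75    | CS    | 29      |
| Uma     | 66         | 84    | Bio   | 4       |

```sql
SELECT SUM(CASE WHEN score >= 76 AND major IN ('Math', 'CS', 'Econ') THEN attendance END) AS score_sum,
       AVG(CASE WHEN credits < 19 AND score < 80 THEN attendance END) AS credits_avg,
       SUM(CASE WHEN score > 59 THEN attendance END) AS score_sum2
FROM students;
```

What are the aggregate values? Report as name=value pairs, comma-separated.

[score_sum: score >= 76 AND major IN ('Math', 'CS', 'Econ')]
student=Kai: ✗
student=Bob: ✗
student=Wes: ✗
student=Diego: ✗
student=Carmen: ✗
student=Alice: ✓ → 83
student=Tara: ✗
student=Omar: ✗
student=Uma: ✗
score_sum = 83
—
[credits_avg: credits < 19 AND score < 80]
student=Kai: ✓ → 94
student=Bob: ✓ → 74
student=Wes: ✗
student=Diego: ✓ → 100
student=Carmen: ✓ → 81
student=Alice: ✗
student=Tara: ✓ → 100
student=Omar: ✗
student=Uma: ✗
credits_avg = (94 + 74 + 100 + 81 + 100) / 5 = 89.8
—
[score_sum2: score > 59]
student=Kai: ✗
student=Bob: ✗
student=Wes: ✓ → 54
student=Diego: ✗
student=Carmen: ✗
student=Alice: ✓ → 83
student=Tara: ✗
student=Omar: ✓ → 93
student=Uma: ✓ → 66
score_sum2 = 54 + 83 + 93 + 66 = 296

score_sum=83, credits_avg=89.8, score_sum2=296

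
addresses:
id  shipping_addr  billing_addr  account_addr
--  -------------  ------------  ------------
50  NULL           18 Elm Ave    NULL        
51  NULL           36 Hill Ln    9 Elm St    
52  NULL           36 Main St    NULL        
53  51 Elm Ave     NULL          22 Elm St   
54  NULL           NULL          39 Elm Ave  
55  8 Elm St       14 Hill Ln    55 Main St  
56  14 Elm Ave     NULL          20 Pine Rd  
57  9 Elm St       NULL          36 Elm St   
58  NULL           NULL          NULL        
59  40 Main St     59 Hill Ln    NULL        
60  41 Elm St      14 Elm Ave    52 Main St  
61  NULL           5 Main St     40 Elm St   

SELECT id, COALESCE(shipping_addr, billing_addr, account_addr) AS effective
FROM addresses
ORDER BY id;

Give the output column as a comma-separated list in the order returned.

id=50: shipping_addr=NULL, billing_addr=18 Elm Ave → 18 Elm Ave
id=51: shipping_addr=NULL, billing_addr=36 Hill Ln → 36 Hill Ln
id=52: shipping_addr=NULL, billing_addr=36 Main St → 36 Main St
id=53: shipping_addr=51 Elm Ave → 51 Elm Ave
id=54: shipping_addr=NULL, billing_addr=NULL, account_addr=39 Elm Ave → 39 Elm Ave
id=55: shipping_addr=8 Elm St → 8 Elm St
id=56: shipping_addr=14 Elm Ave → 14 Elm Ave
id=57: shipping_addr=9 Elm St → 9 Elm St
id=58: shipping_addr=NULL, billing_addr=NULL, account_addr=NULL (all NULL) → NULL
id=59: shipping_addr=40 Main St → 40 Main St
id=60: shipping_addr=41 Elm St → 41 Elm St
id=61: shipping_addr=NULL, billing_addr=5 Main St → 5 Main St

18 Elm Ave, 36 Hill Ln, 36 Main St, 51 Elm Ave, 39 Elm Ave, 8 Elm St, 14 Elm Ave, 9 Elm St, NULL, 40 Main St, 41 Elm St, 5 Main St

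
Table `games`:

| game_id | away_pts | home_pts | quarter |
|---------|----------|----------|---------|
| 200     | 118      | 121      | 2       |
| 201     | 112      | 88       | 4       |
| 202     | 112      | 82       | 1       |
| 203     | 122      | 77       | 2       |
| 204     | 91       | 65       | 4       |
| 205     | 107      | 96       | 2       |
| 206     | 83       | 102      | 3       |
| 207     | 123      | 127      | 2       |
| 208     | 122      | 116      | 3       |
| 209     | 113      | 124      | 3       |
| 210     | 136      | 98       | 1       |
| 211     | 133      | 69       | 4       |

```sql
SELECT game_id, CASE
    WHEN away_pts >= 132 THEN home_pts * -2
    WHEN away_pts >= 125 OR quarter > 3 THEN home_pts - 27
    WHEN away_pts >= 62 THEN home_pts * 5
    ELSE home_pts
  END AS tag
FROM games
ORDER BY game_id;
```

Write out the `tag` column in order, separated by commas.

605, 61, 410, 385, 38, 480, 510, 635, 580, 620, -196, -138

game_id=200: away_pts >= 62 → 605
game_id=201: away_pts >= 125 OR quarter > 3 → 61
game_id=202: away_pts >= 62 → 410
game_id=203: away_pts >= 62 → 385
game_id=204: away_pts >= 125 OR quarter > 3 → 38
game_id=205: away_pts >= 62 → 480
game_id=206: away_pts >= 62 → 510
game_id=207: away_pts >= 62 → 635
game_id=208: away_pts >= 62 → 580
game_id=209: away_pts >= 62 → 620
game_id=210: away_pts >= 132 → -196
game_id=211: away_pts >= 132 → -138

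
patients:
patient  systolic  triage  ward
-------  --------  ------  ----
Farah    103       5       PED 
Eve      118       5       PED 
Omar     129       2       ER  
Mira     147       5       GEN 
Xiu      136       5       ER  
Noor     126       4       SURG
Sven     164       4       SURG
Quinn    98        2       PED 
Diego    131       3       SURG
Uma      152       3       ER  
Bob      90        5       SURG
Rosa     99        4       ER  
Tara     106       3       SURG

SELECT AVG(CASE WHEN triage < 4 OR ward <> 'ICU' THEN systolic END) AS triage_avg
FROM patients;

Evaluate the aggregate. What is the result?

patient=Farah: ✓ → 103
patient=Eve: ✓ → 118
patient=Omar: ✓ → 129
patient=Mira: ✓ → 147
patient=Xiu: ✓ → 136
patient=Noor: ✓ → 126
patient=Sven: ✓ → 164
patient=Quinn: ✓ → 98
patient=Diego: ✓ → 131
patient=Uma: ✓ → 152
patient=Bob: ✓ → 90
patient=Rosa: ✓ → 99
patient=Tara: ✓ → 106
triage_avg = (103 + 118 + 129 + 147 + 136 + 126 + 164 + 98 + 131 + 152 + 90 + 99 + 106) / 13 = 123

123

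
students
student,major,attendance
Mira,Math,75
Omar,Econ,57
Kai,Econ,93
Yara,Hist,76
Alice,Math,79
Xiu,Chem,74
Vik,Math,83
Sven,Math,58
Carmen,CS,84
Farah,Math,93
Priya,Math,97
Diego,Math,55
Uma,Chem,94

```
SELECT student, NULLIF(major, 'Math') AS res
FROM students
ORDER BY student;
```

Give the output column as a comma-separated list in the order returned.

NULL, CS, NULL, NULL, Econ, NULL, Econ, NULL, NULL, Chem, NULL, Chem, Hist

student=Alice: major=Math vs Math: equal → NULL
student=Carmen: major=CS vs Math: differ → CS
student=Diego: major=Math vs Math: equal → NULL
student=Farah: major=Math vs Math: equal → NULL
student=Kai: major=Econ vs Math: differ → Econ
student=Mira: major=Math vs Math: equal → NULL
student=Omar: major=Econ vs Math: differ → Econ
student=Priya: major=Math vs Math: equal → NULL
student=Sven: major=Math vs Math: equal → NULL
student=Uma: major=Chem vs Math: differ → Chem
student=Vik: major=Math vs Math: equal → NULL
student=Xiu: major=Chem vs Math: differ → Chem
student=Yara: major=Hist vs Math: differ → Hist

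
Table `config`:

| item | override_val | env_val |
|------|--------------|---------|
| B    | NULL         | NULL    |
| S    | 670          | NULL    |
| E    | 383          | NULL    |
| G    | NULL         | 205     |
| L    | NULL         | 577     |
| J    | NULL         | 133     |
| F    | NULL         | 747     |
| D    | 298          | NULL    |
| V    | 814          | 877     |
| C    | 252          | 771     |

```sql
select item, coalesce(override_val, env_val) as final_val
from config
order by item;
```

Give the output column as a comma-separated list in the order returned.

NULL, 252, 298, 383, 747, 205, 133, 577, 670, 814

item=B: override_val=NULL, env_val=NULL (all NULL) → NULL
item=C: override_val=252 → 252
item=D: override_val=298 → 298
item=E: override_val=383 → 383
item=F: override_val=NULL, env_val=747 → 747
item=G: override_val=NULL, env_val=205 → 205
item=J: override_val=NULL, env_val=133 → 133
item=L: override_val=NULL, env_val=577 → 577
item=S: override_val=670 → 670
item=V: override_val=814 → 814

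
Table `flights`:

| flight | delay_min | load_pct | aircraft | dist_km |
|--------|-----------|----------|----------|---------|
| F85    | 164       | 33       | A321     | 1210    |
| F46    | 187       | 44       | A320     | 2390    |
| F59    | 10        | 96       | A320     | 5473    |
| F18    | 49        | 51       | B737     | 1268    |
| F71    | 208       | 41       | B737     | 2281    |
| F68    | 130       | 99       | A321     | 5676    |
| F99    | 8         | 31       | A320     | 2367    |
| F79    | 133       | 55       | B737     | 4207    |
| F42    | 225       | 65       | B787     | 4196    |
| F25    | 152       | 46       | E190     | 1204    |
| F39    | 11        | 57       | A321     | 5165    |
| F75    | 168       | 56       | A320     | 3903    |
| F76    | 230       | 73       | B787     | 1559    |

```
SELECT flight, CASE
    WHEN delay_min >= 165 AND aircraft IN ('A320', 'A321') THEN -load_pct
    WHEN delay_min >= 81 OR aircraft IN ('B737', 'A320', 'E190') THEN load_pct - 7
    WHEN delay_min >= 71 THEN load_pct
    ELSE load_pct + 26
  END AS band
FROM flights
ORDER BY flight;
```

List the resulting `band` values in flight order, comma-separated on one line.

flight=F18: delay_min >= 81 OR aircraft IN ('B737', 'A320', 'E190') → 44
flight=F25: delay_min >= 81 OR aircraft IN ('B737', 'A320', 'E190') → 39
flight=F39: ELSE → 83
flight=F42: delay_min >= 81 OR aircraft IN ('B737', 'A320', 'E190') → 58
flight=F46: delay_min >= 165 AND aircraft IN ('A320', 'A321') → -44
flight=F59: delay_min >= 81 OR aircraft IN ('B737', 'A320', 'E190') → 89
flight=F68: delay_min >= 81 OR aircraft IN ('B737', 'A320', 'E190') → 92
flight=F71: delay_min >= 81 OR aircraft IN ('B737', 'A320', 'E190') → 34
flight=F75: delay_min >= 165 AND aircraft IN ('A320', 'A321') → -56
flight=F76: delay_min >= 81 OR aircraft IN ('B737', 'A320', 'E190') → 66
flight=F79: delay_min >= 81 OR aircraft IN ('B737', 'A320', 'E190') → 48
flight=F85: delay_min >= 81 OR aircraft IN ('B737', 'A320', 'E190') → 26
flight=F99: delay_min >= 81 OR aircraft IN ('B737', 'A320', 'E190') → 24

44, 39, 83, 58, -44, 89, 92, 34, -56, 66, 48, 26, 24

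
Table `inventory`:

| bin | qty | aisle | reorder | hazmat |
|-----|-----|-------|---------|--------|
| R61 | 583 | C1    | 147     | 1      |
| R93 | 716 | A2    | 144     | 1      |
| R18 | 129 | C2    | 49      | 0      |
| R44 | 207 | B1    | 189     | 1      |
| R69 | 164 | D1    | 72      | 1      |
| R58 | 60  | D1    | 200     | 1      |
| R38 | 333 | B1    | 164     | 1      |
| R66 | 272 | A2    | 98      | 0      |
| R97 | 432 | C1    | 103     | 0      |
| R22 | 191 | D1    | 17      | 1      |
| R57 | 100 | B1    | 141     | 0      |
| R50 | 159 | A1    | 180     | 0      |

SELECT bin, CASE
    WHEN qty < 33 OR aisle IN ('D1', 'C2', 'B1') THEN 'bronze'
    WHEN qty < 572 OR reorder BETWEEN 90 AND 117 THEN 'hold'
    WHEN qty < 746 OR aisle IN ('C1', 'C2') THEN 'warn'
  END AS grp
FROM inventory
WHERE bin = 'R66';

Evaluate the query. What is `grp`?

bin = R66: qty=272, aisle=A2, reorder=98, hazmat=0.
qty < 33 OR aisle IN ('D1', 'C2', 'B1') → false
qty < 572 OR reorder BETWEEN 90 AND 117 → true → hold

hold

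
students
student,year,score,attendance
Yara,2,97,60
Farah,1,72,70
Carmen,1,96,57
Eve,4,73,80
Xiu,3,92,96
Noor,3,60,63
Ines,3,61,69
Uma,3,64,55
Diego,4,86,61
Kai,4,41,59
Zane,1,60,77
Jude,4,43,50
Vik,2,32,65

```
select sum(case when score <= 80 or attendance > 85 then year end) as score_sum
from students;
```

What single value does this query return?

student=Yara: ✗
student=Farah: ✓ → 1
student=Carmen: ✗
student=Eve: ✓ → 4
student=Xiu: ✓ → 3
student=Noor: ✓ → 3
student=Ines: ✓ → 3
student=Uma: ✓ → 3
student=Diego: ✗
student=Kai: ✓ → 4
student=Zane: ✓ → 1
student=Jude: ✓ → 4
student=Vik: ✓ → 2
score_sum = 1 + 4 + 3 + 3 + 3 + 3 + 4 + 1 + 4 + 2 = 28

28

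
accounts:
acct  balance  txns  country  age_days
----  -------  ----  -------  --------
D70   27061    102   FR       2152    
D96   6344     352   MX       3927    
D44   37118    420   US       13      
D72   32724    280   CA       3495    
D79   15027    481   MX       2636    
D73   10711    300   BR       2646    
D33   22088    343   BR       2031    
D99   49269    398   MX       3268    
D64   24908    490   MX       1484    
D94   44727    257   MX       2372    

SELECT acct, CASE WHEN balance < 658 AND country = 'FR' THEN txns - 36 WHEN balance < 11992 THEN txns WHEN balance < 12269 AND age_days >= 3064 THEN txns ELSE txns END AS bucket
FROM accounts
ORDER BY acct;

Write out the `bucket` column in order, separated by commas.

acct=D33: ELSE → 343
acct=D44: ELSE → 420
acct=D64: ELSE → 490
acct=D70: ELSE → 102
acct=D72: ELSE → 280
acct=D73: balance < 11992 → 300
acct=D79: ELSE → 481
acct=D94: ELSE → 257
acct=D96: balance < 11992 → 352
acct=D99: ELSE → 398

343, 420, 490, 102, 280, 300, 481, 257, 352, 398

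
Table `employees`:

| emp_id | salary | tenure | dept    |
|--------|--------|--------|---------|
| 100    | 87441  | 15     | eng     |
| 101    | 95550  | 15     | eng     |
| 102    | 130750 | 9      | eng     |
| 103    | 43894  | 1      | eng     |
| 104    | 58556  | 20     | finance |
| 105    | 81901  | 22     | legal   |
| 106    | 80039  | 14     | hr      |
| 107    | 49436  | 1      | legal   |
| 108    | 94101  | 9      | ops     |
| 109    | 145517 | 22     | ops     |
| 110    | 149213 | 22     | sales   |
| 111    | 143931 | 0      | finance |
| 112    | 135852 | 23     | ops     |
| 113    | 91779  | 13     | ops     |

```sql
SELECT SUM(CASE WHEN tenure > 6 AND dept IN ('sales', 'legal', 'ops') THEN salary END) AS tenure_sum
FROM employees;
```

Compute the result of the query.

698363

emp_id=100: ✗
emp_id=101: ✗
emp_id=102: ✗
emp_id=103: ✗
emp_id=104: ✗
emp_id=105: ✓ → 81901
emp_id=106: ✗
emp_id=107: ✗
emp_id=108: ✓ → 94101
emp_id=109: ✓ → 145517
emp_id=110: ✓ → 149213
emp_id=111: ✗
emp_id=112: ✓ → 135852
emp_id=113: ✓ → 91779
tenure_sum = 81901 + 94101 + 145517 + 149213 + 135852 + 91779 = 698363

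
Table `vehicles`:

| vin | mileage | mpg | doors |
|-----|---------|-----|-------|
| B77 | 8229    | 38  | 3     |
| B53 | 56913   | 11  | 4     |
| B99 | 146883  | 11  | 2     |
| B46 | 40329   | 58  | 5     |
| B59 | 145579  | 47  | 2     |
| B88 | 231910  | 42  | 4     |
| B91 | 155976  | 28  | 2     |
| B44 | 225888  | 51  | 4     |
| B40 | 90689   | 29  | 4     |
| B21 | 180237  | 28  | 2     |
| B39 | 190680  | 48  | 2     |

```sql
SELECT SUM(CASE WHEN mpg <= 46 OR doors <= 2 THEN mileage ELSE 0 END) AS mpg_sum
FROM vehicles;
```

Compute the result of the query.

1207096

vin=B77: ✓ → 8229
vin=B53: ✓ → 56913
vin=B99: ✓ → 146883
vin=B46: ✗
vin=B59: ✓ → 145579
vin=B88: ✓ → 231910
vin=B91: ✓ → 155976
vin=B44: ✗
vin=B40: ✓ → 90689
vin=B21: ✓ → 180237
vin=B39: ✓ → 190680
mpg_sum = 8229 + 56913 + 146883 + 145579 + 231910 + 155976 + 90689 + 180237 + 190680 = 1207096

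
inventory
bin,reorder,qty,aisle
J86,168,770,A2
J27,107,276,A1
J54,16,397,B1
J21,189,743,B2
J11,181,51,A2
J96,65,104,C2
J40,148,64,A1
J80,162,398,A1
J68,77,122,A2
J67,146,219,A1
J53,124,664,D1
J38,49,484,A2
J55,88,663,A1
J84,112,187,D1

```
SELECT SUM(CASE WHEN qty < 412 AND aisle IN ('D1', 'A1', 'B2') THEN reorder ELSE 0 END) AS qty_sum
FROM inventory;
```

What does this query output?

675

bin=J86: ✗
bin=J27: ✓ → 107
bin=J54: ✗
bin=J21: ✗
bin=J11: ✗
bin=J96: ✗
bin=J40: ✓ → 148
bin=J80: ✓ → 162
bin=J68: ✗
bin=J67: ✓ → 146
bin=J53: ✗
bin=J38: ✗
bin=J55: ✗
bin=J84: ✓ → 112
qty_sum = 107 + 148 + 162 + 146 + 112 = 675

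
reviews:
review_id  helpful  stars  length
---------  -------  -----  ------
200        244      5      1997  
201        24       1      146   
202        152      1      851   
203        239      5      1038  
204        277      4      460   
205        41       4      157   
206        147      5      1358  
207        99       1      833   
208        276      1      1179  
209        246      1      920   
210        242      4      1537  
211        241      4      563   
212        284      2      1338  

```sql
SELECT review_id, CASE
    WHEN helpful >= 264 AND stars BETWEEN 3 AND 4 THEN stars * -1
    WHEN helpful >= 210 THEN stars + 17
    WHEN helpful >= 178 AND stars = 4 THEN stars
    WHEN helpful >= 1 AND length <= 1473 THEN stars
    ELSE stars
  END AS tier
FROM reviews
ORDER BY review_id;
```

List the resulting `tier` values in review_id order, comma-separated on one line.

review_id=200: helpful >= 210 → 22
review_id=201: helpful >= 1 AND length <= 1473 → 1
review_id=202: helpful >= 1 AND length <= 1473 → 1
review_id=203: helpful >= 210 → 22
review_id=204: helpful >= 264 AND stars BETWEEN 3 AND 4 → -4
review_id=205: helpful >= 1 AND length <= 1473 → 4
review_id=206: helpful >= 1 AND length <= 1473 → 5
review_id=207: helpful >= 1 AND length <= 1473 → 1
review_id=208: helpful >= 210 → 18
review_id=209: helpful >= 210 → 18
review_id=210: helpful >= 210 → 21
review_id=211: helpful >= 210 → 21
review_id=212: helpful >= 210 → 19

22, 1, 1, 22, -4, 4, 5, 1, 18, 18, 21, 21, 19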